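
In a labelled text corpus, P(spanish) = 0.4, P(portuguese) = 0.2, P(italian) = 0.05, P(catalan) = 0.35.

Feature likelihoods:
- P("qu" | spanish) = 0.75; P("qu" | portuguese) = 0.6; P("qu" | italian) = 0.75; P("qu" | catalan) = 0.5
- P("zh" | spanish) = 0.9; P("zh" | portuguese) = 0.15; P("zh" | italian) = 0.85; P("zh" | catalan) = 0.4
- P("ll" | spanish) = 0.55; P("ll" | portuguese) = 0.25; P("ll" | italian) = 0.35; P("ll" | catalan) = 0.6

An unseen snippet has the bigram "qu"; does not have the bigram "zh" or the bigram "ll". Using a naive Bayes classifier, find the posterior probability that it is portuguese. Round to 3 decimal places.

spanish: 0.4 × 0.75 × (1−0.9) × (1−0.55) = 0.0135
portuguese: 0.2 × 0.6 × (1−0.15) × (1−0.25) = 0.0765
italian: 0.05 × 0.75 × (1−0.85) × (1−0.35) = 0.00365625
catalan: 0.35 × 0.5 × (1−0.4) × (1−0.6) = 0.042
P(portuguese | x) = 0.0765 / 0.13565625 ≈ 0.564

0.564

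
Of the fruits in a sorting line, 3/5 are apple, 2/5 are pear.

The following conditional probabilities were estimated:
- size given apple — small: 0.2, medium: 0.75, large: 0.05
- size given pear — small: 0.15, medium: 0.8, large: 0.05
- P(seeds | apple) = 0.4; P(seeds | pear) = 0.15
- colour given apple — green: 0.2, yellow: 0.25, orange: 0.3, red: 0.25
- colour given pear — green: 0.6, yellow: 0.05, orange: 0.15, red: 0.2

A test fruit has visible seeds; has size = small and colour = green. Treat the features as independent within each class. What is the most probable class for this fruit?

apple: 0.6 × 0.2 × 0.4 × 0.2 = 0.0096
pear: 0.4 × 0.15 × 0.15 × 0.6 = 0.0054
Highest score → apple.

apple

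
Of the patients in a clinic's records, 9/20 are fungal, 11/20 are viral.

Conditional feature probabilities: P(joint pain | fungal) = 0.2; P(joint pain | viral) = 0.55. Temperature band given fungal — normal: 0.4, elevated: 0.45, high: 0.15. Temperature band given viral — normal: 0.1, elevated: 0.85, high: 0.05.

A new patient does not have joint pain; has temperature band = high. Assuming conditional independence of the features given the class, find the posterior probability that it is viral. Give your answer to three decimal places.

fungal: 0.45 × (1−0.2) × 0.15 = 0.054
viral: 0.55 × (1−0.55) × 0.05 = 0.012375
P(viral | x) = 0.012375 / 0.066375 ≈ 0.186

0.186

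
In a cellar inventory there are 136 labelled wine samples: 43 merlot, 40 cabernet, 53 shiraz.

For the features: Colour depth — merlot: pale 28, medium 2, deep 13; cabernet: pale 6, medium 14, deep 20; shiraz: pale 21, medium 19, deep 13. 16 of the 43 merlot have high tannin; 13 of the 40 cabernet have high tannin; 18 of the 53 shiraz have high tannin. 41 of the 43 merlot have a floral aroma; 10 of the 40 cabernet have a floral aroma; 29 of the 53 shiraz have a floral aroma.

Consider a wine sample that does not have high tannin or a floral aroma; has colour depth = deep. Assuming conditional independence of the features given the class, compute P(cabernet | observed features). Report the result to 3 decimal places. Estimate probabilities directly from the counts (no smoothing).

0.704

merlot: (43/136) × (13/43) × (27/43) × (2/43) ≈ 0.00279165
cabernet: (40/136) × (20/40) × (27/40) × (30/40) ≈ 0.0744485
shiraz: (53/136) × (13/53) × (35/53) × (24/53) ≈ 0.0285846
P(cabernet | x) = 0.0744485 / 0.10582475 ≈ 0.704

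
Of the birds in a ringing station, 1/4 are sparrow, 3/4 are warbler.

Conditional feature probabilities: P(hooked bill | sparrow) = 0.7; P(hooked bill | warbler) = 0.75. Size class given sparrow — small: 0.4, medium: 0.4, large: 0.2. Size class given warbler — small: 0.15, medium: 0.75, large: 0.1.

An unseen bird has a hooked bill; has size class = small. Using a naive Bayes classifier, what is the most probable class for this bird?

sparrow: 0.25 × 0.7 × 0.4 = 0.07
warbler: 0.75 × 0.75 × 0.15 = 0.084375
Highest score → warbler.

warbler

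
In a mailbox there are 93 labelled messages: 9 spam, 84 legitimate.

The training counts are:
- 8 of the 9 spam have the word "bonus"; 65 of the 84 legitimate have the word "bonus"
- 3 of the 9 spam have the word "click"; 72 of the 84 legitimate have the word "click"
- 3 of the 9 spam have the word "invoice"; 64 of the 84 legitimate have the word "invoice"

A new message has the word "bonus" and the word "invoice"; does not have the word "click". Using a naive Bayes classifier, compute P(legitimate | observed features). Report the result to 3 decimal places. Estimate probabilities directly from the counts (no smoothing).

spam: (9/93) × (8/9) × (6/9) × (3/9) ≈ 0.0191159
legitimate: (84/93) × (65/84) × (12/84) × (64/84) ≈ 0.0760734
P(legitimate | x) = 0.0760734 / 0.0951893 ≈ 0.799

0.799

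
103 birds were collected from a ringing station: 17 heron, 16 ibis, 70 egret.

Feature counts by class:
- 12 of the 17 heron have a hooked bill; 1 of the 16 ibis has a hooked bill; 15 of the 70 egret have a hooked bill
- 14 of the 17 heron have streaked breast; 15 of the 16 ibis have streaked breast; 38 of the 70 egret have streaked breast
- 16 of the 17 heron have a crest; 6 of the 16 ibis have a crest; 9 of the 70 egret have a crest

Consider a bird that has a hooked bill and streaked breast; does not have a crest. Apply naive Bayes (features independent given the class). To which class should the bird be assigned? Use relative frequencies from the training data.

heron: (17/103) × (12/17) × (14/17) × (1/17) ≈ 0.00564383
ibis: (16/103) × (1/16) × (15/16) × (10/16) ≈ 0.00568871
egret: (70/103) × (15/70) × (38/70) × (61/70) ≈ 0.0688924
Highest score → egret.

egret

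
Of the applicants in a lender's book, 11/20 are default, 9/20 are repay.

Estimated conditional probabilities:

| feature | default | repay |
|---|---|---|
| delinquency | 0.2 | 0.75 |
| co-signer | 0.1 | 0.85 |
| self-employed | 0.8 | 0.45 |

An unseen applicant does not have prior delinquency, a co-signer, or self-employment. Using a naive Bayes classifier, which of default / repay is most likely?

default

default: 0.55 × (1−0.2) × (1−0.1) × (1−0.8) = 0.0792
repay: 0.45 × (1−0.75) × (1−0.85) × (1−0.45) = 0.00928125
Highest score → default.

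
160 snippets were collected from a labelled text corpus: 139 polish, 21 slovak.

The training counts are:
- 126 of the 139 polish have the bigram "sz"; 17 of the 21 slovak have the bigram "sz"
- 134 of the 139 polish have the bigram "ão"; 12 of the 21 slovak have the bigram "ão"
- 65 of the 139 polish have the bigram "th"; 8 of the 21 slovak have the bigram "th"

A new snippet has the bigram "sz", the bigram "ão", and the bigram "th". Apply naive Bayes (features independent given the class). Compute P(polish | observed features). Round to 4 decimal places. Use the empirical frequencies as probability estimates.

0.9388

polish: (139/160) × (126/139) × (134/139) × (65/139) ≈ 0.355009
slovak: (21/160) × (17/21) × (12/21) × (8/21) ≈ 0.0231293
P(polish | x) = 0.355009 / 0.3781383 ≈ 0.9388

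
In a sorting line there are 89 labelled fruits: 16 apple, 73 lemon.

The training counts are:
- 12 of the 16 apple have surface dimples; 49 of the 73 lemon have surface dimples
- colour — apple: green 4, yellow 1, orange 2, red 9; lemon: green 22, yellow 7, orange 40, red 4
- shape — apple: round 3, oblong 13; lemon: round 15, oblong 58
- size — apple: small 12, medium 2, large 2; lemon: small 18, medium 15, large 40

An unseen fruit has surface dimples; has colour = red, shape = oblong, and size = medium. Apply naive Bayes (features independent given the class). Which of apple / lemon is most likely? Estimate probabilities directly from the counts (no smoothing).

apple: (16/89) × (12/16) × (9/16) × (13/16) × (2/16) ≈ 0.00770277
lemon: (73/89) × (49/73) × (4/73) × (58/73) × (15/73) ≈ 0.00492512
Highest score → apple.

apple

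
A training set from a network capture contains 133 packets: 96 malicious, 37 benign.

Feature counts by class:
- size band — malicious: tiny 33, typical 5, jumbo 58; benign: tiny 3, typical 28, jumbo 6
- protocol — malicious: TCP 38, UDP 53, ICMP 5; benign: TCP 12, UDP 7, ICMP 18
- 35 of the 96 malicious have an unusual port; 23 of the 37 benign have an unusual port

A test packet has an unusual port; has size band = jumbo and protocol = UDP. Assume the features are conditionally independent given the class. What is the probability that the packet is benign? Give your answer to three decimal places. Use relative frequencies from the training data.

malicious: (96/133) × (58/96) × (53/96) × (35/96) ≈ 0.0877764
benign: (37/133) × (6/37) × (7/37) × (23/37) ≈ 0.00530545
P(benign | x) = 0.00530545 / 0.09308185 ≈ 0.057

0.057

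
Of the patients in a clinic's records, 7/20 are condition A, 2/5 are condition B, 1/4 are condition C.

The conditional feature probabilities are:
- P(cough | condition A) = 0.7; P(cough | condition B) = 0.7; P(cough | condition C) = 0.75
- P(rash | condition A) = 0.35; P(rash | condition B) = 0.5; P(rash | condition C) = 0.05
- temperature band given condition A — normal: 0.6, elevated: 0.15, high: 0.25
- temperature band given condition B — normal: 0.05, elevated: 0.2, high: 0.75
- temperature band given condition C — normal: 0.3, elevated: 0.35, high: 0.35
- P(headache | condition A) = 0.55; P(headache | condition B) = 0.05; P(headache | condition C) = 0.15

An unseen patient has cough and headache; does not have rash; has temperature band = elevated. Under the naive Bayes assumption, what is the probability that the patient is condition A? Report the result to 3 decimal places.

0.550

condition A: 0.35 × 0.7 × (1−0.35) × 0.15 × 0.55 = 0.013138125
condition B: 0.4 × 0.7 × (1−0.5) × 0.2 × 0.05 = 0.0014
condition C: 0.25 × 0.75 × (1−0.05) × 0.35 × 0.15 = 0.0093515625
P(condition A | x) = 0.013138125 / 0.0238896875 ≈ 0.550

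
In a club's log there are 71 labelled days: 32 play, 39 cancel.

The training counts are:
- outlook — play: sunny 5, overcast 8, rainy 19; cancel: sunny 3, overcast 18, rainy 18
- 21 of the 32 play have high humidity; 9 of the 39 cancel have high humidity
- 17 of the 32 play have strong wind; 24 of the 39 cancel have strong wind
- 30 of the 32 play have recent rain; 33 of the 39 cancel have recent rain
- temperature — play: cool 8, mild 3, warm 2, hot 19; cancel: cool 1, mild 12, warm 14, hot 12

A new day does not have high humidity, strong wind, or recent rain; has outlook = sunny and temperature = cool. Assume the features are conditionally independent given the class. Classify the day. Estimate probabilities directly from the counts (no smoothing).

play: (32/71) × (5/32) × (11/32) × (15/32) × (2/32) × (8/32) ≈ 0.000177303
cancel: (39/71) × (3/39) × (30/39) × (15/39) × (6/39) × (1/39) ≈ 0.0000493138
Highest score → play.

play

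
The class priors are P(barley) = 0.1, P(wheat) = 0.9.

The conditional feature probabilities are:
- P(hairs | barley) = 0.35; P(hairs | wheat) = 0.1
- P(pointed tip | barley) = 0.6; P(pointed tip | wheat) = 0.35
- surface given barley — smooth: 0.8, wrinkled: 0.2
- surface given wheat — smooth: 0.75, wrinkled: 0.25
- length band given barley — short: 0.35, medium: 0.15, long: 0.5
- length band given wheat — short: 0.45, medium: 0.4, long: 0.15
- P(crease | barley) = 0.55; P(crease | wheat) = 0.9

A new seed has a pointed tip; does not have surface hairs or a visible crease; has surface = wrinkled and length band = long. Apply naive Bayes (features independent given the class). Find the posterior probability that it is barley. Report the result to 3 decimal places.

barley: 0.1 × (1−0.35) × 0.6 × 0.2 × 0.5 × (1−0.55) = 0.001755
wheat: 0.9 × (1−0.1) × 0.35 × 0.25 × 0.15 × (1−0.9) = 0.001063125
P(barley | x) = 0.001755 / 0.002818125 ≈ 0.623

0.623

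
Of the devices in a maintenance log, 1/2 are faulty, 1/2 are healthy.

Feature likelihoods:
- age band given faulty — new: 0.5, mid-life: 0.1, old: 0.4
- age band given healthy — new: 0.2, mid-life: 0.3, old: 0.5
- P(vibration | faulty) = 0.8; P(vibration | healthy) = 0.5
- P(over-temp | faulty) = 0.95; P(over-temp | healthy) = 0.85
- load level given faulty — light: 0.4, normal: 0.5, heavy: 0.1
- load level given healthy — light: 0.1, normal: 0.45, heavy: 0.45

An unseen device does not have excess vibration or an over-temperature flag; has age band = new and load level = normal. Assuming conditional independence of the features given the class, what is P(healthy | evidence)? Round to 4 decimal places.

faulty: 0.5 × 0.5 × (1−0.8) × (1−0.95) × 0.5 = 0.00125
healthy: 0.5 × 0.2 × (1−0.5) × (1−0.85) × 0.45 = 0.003375
P(healthy | x) = 0.003375 / 0.004625 ≈ 0.7297

0.7297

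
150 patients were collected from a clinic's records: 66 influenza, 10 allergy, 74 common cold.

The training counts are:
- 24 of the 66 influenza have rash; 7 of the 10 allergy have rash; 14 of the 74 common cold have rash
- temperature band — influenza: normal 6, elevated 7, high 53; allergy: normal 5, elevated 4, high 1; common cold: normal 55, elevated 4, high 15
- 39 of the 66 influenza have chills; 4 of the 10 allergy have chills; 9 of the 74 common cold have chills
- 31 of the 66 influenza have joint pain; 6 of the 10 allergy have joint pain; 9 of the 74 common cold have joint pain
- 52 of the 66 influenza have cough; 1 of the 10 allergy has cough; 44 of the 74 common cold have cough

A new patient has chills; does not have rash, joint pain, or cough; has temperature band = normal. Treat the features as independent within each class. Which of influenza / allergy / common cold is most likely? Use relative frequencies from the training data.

influenza: (66/150) × (42/66) × (6/66) × (39/66) × (35/66) × (14/66) ≈ 0.00169198
allergy: (10/150) × (3/10) × (5/10) × (4/10) × (4/10) × (9/10) = 0.00144
common cold: (74/150) × (60/74) × (55/74) × (9/74) × (65/74) × (30/74) ≈ 0.0128758
Highest score → common cold.

common cold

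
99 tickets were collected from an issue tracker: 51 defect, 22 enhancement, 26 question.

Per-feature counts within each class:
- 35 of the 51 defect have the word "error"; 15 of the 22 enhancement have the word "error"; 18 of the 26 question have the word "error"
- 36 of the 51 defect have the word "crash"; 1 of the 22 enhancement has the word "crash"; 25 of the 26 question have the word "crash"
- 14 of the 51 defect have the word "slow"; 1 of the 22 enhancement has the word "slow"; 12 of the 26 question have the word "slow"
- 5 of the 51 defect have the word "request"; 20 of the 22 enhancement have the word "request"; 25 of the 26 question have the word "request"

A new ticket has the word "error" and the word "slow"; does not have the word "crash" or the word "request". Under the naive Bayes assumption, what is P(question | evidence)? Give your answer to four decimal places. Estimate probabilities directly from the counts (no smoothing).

0.0047

defect: (51/99) × (35/51) × (15/51) × (14/51) × (46/51) ≈ 0.0257454
enhancement: (22/99) × (15/22) × (21/22) × (1/22) × (2/22) ≈ 0.000597637
question: (26/99) × (18/26) × (1/26) × (12/26) × (1/26) ≈ 0.000124136
P(question | x) = 0.000124136 / 0.026467173 ≈ 0.0047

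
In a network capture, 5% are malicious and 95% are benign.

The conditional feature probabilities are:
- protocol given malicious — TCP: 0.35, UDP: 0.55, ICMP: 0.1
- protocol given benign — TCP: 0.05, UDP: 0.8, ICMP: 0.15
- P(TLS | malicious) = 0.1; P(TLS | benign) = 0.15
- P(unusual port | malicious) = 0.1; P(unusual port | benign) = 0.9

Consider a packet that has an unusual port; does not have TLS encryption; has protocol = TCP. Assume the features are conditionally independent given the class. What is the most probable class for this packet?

benign

malicious: 0.05 × 0.35 × (1−0.1) × 0.1 = 0.001575
benign: 0.95 × 0.05 × (1−0.15) × 0.9 = 0.0363375
Highest score → benign.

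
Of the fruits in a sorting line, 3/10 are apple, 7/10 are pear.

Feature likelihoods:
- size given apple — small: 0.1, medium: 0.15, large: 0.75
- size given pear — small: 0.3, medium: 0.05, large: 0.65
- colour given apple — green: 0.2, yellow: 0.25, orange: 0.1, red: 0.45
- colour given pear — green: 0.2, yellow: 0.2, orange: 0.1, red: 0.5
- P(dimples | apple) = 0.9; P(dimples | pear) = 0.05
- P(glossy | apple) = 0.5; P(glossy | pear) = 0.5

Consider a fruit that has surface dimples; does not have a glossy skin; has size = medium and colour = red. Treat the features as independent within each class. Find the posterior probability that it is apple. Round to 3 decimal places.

0.954

apple: 0.3 × 0.15 × 0.45 × 0.9 × (1−0.5) = 0.0091125
pear: 0.7 × 0.05 × 0.5 × 0.05 × (1−0.5) = 0.0004375
P(apple | x) = 0.0091125 / 0.00955 ≈ 0.954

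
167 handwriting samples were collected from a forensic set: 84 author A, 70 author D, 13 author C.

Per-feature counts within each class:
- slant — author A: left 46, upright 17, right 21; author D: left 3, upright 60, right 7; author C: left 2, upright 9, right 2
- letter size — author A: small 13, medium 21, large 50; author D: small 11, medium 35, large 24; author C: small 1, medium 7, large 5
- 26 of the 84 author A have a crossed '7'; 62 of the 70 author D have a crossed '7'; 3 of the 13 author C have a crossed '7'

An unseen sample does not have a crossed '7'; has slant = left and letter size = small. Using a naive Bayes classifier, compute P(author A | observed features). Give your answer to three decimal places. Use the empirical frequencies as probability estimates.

author A: (84/167) × (46/84) × (13/84) × (58/84) ≈ 0.0294343
author D: (70/167) × (3/70) × (11/70) × (8/70) ≈ 0.00032262
author C: (13/167) × (2/13) × (1/13) × (10/13) ≈ 0.000708642
P(author A | x) = 0.0294343 / 0.030465562 ≈ 0.966

0.966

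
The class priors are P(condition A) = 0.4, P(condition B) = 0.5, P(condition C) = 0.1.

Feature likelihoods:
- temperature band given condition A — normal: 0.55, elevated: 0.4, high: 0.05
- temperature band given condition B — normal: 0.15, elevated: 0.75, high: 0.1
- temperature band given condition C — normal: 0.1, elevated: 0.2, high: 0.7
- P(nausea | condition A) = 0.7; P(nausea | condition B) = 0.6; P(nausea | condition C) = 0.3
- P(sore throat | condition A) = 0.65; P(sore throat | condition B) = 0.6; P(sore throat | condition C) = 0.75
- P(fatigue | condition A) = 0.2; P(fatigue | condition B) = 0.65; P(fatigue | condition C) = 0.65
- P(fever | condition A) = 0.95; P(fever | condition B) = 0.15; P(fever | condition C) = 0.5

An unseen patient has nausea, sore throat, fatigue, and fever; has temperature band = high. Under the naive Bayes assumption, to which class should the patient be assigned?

condition C

condition A: 0.4 × 0.05 × 0.7 × 0.65 × 0.2 × 0.95 = 0.001729
condition B: 0.5 × 0.1 × 0.6 × 0.6 × 0.65 × 0.15 = 0.001755
condition C: 0.1 × 0.7 × 0.3 × 0.75 × 0.65 × 0.5 = 0.00511875
Highest score → condition C.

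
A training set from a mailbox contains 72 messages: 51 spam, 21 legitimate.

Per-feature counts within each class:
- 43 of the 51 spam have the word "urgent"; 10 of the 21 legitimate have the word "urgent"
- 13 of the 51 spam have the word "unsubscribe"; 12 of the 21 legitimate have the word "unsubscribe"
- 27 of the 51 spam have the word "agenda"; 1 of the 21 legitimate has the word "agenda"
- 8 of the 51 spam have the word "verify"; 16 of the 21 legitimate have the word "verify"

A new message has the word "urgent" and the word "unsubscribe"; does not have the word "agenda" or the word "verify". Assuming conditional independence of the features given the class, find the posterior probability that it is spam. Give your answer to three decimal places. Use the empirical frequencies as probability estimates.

0.770

spam: (51/72) × (43/51) × (13/51) × (24/51) × (43/51) ≈ 0.0604016
legitimate: (21/72) × (10/21) × (12/21) × (20/21) × (5/21) ≈ 0.0179966
P(spam | x) = 0.0604016 / 0.0783982 ≈ 0.770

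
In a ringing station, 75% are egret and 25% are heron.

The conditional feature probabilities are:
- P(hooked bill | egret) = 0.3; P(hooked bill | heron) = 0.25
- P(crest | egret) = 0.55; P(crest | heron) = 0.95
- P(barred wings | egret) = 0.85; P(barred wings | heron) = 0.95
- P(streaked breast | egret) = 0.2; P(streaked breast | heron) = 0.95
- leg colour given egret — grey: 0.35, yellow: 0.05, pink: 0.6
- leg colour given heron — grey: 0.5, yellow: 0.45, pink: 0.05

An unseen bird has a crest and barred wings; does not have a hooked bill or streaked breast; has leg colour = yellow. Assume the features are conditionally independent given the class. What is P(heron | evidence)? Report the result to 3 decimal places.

egret: 0.75 × (1−0.3) × 0.55 × 0.85 × (1−0.2) × 0.05 = 0.0098175
heron: 0.25 × (1−0.25) × 0.95 × 0.95 × (1−0.95) × 0.45 = 0.003807421875
P(heron | x) = 0.003807421875 / 0.013624921875 ≈ 0.279

0.279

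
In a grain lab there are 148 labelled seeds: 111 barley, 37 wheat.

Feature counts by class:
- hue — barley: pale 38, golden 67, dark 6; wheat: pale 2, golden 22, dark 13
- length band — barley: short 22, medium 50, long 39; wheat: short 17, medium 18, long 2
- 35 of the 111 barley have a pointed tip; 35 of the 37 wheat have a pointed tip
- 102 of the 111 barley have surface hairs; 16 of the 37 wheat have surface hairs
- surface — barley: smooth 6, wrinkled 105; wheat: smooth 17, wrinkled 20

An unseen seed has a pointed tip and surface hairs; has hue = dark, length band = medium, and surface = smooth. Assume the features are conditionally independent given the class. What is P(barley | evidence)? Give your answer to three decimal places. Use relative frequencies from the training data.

0.034

barley: (111/148) × (6/111) × (50/111) × (35/111) × (102/111) × (6/111) ≈ 0.000286014
wheat: (37/148) × (13/37) × (18/37) × (35/37) × (16/37) × (17/37) ≈ 0.00803127
P(barley | x) = 0.000286014 / 0.008317284 ≈ 0.034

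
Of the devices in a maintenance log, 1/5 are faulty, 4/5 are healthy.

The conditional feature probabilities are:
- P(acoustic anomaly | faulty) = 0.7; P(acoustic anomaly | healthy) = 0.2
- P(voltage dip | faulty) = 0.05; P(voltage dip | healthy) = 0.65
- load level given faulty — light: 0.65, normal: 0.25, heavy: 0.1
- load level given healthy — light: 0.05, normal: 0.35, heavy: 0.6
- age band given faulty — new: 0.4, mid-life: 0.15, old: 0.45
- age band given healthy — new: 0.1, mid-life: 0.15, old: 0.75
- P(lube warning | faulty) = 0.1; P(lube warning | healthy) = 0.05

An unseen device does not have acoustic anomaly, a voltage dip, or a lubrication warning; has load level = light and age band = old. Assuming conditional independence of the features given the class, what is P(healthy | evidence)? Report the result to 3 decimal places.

0.347

faulty: 0.2 × (1−0.7) × (1−0.05) × 0.65 × 0.45 × (1−0.1) = 0.01500525
healthy: 0.8 × (1−0.2) × (1−0.65) × 0.05 × 0.75 × (1−0.05) = 0.00798
P(healthy | x) = 0.00798 / 0.02298525 ≈ 0.347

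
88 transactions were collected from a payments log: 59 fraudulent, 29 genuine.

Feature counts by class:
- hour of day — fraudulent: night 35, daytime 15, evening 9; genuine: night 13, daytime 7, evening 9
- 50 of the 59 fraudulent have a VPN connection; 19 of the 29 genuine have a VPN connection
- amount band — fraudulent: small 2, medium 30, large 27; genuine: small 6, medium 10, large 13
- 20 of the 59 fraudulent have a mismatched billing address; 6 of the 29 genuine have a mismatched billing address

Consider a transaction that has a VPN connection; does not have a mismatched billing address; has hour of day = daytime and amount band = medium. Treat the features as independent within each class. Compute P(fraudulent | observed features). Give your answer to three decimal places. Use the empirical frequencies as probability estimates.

fraudulent: (59/88) × (15/59) × (50/59) × (30/59) × (39/59) ≈ 0.0485521
genuine: (29/88) × (7/29) × (19/29) × (10/29) × (23/29) ≈ 0.0142529
P(fraudulent | x) = 0.0485521 / 0.062805 ≈ 0.773

0.773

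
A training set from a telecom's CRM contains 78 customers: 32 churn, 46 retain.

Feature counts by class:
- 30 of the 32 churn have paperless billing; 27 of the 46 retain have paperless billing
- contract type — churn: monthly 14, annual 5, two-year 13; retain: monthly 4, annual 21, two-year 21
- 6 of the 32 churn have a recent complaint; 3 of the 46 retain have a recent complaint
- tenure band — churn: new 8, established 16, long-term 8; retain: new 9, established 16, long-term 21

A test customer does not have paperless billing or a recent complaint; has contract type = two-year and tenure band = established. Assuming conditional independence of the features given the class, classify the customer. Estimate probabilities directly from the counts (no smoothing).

retain

churn: (32/78) × (2/32) × (13/32) × (26/32) × (16/32) ≈ 0.00423177
retain: (46/78) × (19/46) × (21/46) × (43/46) × (16/46) ≈ 0.0361571
Highest score → retain.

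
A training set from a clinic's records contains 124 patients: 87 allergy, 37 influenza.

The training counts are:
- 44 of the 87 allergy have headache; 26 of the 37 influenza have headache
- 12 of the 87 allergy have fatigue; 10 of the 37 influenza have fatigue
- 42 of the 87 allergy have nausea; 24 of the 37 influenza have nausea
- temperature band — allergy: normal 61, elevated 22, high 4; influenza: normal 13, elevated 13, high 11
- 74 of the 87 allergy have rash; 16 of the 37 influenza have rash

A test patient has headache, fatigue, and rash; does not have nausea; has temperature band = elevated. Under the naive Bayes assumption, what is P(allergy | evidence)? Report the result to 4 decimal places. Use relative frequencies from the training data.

0.6428

allergy: (87/124) × (44/87) × (12/87) × (45/87) × (22/87) × (74/87) ≈ 0.00544505
influenza: (37/124) × (26/37) × (10/37) × (13/37) × (13/37) × (16/37) ≈ 0.00302518
P(allergy | x) = 0.00544505 / 0.00847023 ≈ 0.6428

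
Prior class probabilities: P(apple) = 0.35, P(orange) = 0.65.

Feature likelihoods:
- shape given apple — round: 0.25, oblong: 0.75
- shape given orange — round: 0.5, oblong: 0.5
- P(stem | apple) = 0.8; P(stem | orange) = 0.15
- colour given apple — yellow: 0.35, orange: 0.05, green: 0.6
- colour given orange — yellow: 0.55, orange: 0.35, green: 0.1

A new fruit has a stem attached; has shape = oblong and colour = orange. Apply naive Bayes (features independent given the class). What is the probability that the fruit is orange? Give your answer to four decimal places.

0.6190

apple: 0.35 × 0.75 × 0.8 × 0.05 = 0.0105
orange: 0.65 × 0.5 × 0.15 × 0.35 = 0.0170625
P(orange | x) = 0.0170625 / 0.0275625 ≈ 0.6190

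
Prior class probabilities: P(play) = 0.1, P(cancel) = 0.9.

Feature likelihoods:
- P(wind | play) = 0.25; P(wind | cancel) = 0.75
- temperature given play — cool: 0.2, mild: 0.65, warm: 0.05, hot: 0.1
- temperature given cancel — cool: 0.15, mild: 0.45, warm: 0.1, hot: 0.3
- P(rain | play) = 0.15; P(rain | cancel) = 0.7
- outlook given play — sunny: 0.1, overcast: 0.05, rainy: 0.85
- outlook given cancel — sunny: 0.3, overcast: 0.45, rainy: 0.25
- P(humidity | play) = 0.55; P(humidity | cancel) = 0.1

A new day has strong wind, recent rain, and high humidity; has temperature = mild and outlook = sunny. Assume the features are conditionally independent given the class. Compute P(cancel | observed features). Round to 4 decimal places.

play: 0.1 × 0.25 × 0.65 × 0.15 × 0.1 × 0.55 = 0.0001340625
cancel: 0.9 × 0.75 × 0.45 × 0.7 × 0.3 × 0.1 = 0.00637875
P(cancel | x) = 0.00637875 / 0.0065128125 ≈ 0.9794

0.9794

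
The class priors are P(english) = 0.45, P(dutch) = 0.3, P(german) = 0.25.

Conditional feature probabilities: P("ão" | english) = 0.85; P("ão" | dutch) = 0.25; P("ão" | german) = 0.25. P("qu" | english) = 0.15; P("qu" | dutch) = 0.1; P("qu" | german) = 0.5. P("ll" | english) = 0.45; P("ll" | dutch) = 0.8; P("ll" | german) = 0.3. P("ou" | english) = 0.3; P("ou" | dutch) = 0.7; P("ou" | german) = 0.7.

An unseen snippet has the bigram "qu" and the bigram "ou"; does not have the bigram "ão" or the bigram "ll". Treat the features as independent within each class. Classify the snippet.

german

english: 0.45 × (1−0.85) × 0.15 × (1−0.45) × 0.3 = 0.001670625
dutch: 0.3 × (1−0.25) × 0.1 × (1−0.8) × 0.7 = 0.00315
german: 0.25 × (1−0.25) × 0.5 × (1−0.3) × 0.7 = 0.0459375
Highest score → german.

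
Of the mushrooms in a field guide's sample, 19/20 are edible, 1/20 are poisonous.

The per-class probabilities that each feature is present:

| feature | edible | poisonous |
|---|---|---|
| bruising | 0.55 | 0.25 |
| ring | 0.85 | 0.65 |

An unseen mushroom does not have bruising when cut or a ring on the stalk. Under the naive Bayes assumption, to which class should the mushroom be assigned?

edible

edible: 0.95 × (1−0.55) × (1−0.85) = 0.064125
poisonous: 0.05 × (1−0.25) × (1−0.65) = 0.013125
Highest score → edible.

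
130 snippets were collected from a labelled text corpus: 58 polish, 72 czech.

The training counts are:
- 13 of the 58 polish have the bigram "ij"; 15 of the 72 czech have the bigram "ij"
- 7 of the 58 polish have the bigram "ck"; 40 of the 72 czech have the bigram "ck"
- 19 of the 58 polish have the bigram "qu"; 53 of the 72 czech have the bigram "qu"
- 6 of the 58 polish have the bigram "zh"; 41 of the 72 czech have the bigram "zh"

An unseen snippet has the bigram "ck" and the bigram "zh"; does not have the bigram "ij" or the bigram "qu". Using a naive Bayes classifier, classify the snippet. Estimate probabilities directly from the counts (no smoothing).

czech

polish: (58/130) × (45/58) × (7/58) × (39/58) × (6/58) ≈ 0.00290602
czech: (72/130) × (57/72) × (40/72) × (19/72) × (41/72) ≈ 0.0366042
Highest score → czech.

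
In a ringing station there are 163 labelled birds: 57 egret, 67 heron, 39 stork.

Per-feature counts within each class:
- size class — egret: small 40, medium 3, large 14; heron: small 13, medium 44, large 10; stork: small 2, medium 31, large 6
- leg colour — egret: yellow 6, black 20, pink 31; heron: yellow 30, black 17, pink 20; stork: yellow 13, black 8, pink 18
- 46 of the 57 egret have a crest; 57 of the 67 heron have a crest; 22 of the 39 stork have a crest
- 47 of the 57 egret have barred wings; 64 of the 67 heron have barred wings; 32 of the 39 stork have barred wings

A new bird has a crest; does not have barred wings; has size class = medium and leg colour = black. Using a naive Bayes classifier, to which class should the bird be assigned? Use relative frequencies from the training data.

egret: (57/163) × (3/57) × (20/57) × (46/57) × (10/57) ≈ 0.000914317
heron: (67/163) × (44/67) × (17/67) × (57/67) × (3/67) ≈ 0.00260907
stork: (39/163) × (31/39) × (8/39) × (22/39) × (7/39) ≈ 0.00394994
Highest score → stork.

stork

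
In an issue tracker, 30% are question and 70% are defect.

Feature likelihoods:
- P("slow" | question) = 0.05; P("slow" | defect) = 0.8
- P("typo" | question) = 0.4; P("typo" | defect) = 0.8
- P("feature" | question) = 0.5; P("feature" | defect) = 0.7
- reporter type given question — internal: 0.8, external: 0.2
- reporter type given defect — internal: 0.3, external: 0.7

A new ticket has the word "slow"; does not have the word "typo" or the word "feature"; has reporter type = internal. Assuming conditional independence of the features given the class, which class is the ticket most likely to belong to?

question: 0.3 × 0.05 × (1−0.4) × (1−0.5) × 0.8 = 0.0036
defect: 0.7 × 0.8 × (1−0.8) × (1−0.7) × 0.3 = 0.01008
Highest score → defect.

defect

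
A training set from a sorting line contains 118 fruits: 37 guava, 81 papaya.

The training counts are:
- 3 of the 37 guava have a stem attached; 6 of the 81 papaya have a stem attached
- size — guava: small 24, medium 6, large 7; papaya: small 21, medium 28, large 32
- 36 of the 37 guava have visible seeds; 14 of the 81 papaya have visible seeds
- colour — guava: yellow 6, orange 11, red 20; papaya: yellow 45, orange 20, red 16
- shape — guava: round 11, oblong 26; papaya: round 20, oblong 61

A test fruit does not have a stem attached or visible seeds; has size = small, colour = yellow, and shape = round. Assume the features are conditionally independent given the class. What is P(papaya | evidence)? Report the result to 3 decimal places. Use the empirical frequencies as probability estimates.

guava: (37/118) × (34/37) × (24/37) × (1/37) × (6/37) × (11/37) ≈ 0.000243526
papaya: (81/118) × (75/81) × (21/81) × (67/81) × (45/81) × (20/81) ≈ 0.0186972
P(papaya | x) = 0.0186972 / 0.018940726 ≈ 0.987

0.987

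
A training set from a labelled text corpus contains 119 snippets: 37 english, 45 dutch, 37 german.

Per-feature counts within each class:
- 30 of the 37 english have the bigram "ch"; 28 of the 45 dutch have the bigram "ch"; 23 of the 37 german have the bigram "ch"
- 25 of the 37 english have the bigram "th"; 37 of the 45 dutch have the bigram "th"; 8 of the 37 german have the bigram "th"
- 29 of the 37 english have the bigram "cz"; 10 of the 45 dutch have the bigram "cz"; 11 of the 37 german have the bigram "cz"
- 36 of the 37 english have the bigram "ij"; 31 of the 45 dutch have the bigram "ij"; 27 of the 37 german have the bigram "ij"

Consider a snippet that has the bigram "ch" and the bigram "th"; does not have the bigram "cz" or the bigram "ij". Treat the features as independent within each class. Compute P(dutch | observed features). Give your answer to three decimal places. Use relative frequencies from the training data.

0.840

english: (37/119) × (30/37) × (25/37) × (8/37) × (1/37) ≈ 0.000995403
dutch: (45/119) × (28/45) × (37/45) × (35/45) × (14/45) ≈ 0.0468135
german: (37/119) × (23/37) × (8/37) × (26/37) × (10/37) ≈ 0.00793668
P(dutch | x) = 0.0468135 / 0.055745583 ≈ 0.840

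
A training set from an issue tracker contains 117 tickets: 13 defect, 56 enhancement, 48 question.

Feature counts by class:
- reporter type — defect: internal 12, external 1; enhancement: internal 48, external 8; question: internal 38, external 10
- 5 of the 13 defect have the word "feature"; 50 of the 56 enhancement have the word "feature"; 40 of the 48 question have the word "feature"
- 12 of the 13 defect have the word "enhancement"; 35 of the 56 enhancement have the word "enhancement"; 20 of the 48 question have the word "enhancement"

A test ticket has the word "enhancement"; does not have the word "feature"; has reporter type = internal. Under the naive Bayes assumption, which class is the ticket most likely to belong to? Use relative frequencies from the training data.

defect

defect: (13/117) × (12/13) × (8/13) × (12/13) ≈ 0.0582613
enhancement: (56/117) × (48/56) × (6/56) × (35/56) ≈ 0.0274725
question: (48/117) × (38/48) × (8/48) × (20/48) ≈ 0.0225546
Highest score → defect.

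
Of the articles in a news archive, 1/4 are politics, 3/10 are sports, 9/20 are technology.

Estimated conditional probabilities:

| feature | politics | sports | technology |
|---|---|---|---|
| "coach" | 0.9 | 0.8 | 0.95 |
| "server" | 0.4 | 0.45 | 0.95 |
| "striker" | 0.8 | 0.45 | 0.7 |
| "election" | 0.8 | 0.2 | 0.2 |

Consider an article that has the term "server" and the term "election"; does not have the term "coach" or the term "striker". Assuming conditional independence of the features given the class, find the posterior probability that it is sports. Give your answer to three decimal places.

0.507

politics: 0.25 × (1−0.9) × 0.4 × (1−0.8) × 0.8 = 0.0016
sports: 0.3 × (1−0.8) × 0.45 × (1−0.45) × 0.2 = 0.00297
technology: 0.45 × (1−0.95) × 0.95 × (1−0.7) × 0.2 = 0.0012825
P(sports | x) = 0.00297 / 0.0058525 ≈ 0.507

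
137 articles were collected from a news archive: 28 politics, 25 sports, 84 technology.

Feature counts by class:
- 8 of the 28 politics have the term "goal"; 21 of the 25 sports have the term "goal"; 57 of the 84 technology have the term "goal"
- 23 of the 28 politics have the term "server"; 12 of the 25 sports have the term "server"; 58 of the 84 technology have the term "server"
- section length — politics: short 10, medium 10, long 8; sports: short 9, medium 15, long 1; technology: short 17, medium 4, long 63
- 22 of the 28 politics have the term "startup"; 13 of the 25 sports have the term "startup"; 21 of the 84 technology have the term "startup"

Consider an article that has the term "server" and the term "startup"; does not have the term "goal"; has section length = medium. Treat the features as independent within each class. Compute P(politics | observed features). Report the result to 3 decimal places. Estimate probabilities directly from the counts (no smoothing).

politics: (28/137) × (20/28) × (23/28) × (10/28) × (22/28) ≈ 0.0336501
sports: (25/137) × (4/25) × (12/25) × (15/25) × (13/25) ≈ 0.00437255
technology: (84/137) × (27/84) × (58/84) × (4/84) × (21/84) ≈ 0.00161999
P(politics | x) = 0.0336501 / 0.03964264 ≈ 0.849

0.849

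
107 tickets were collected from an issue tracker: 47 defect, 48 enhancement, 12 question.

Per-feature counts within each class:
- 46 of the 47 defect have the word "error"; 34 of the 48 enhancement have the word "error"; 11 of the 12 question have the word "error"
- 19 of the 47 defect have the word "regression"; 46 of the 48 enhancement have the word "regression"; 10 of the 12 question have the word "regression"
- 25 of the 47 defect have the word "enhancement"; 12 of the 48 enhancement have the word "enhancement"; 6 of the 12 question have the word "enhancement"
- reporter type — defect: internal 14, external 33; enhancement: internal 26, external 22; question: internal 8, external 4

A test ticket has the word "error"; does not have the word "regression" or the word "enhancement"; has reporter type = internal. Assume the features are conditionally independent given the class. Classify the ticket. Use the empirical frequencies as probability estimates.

defect: (47/107) × (46/47) × (28/47) × (22/47) × (14/47) ≈ 0.0357099
enhancement: (48/107) × (34/48) × (2/48) × (36/48) × (26/48) ≈ 0.0053787
question: (12/107) × (11/12) × (2/12) × (6/12) × (8/12) ≈ 0.00571132
Highest score → defect.

defect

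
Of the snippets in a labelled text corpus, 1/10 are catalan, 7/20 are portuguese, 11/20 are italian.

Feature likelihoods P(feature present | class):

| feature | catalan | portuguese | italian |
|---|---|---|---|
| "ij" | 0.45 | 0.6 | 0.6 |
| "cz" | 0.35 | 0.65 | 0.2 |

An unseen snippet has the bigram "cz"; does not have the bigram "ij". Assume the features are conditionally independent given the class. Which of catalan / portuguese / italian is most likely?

catalan: 0.1 × (1−0.45) × 0.35 = 0.01925
portuguese: 0.35 × (1−0.6) × 0.65 = 0.091
italian: 0.55 × (1−0.6) × 0.2 = 0.044
Highest score → portuguese.

portuguese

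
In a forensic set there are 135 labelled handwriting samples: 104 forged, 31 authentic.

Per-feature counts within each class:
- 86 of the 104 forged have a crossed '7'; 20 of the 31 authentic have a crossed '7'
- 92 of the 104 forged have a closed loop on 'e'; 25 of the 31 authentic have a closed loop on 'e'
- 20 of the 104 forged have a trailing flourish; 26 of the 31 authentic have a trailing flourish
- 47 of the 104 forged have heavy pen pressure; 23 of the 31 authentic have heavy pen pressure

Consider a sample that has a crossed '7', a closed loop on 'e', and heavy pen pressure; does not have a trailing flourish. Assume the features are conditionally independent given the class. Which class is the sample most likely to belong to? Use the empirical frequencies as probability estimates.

forged: (104/135) × (86/104) × (92/104) × (84/104) × (47/104) ≈ 0.205698
authentic: (31/135) × (20/31) × (25/31) × (5/31) × (23/31) ≈ 0.0142971
Highest score → forged.

forged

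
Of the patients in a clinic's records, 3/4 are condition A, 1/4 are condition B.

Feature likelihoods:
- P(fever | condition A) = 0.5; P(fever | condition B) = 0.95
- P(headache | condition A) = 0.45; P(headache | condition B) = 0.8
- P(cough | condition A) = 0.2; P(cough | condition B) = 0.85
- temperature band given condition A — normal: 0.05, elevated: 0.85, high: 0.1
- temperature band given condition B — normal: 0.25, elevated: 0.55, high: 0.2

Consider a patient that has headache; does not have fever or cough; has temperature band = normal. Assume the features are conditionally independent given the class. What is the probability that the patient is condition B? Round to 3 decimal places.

condition A: 0.75 × (1−0.5) × 0.45 × (1−0.2) × 0.05 = 0.00675
condition B: 0.25 × (1−0.95) × 0.8 × (1−0.85) × 0.25 = 0.000375
P(condition B | x) = 0.000375 / 0.007125 ≈ 0.053

0.053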